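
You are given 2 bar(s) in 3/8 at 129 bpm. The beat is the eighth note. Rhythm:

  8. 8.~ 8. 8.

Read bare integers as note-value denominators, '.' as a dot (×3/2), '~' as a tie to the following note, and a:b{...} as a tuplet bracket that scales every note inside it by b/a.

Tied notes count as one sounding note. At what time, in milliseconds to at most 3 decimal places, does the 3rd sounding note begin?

note 3 onset = 9/2b = 2093.023ms

1. 0.0ms @ 0 + 697.674ms (3/2)
2. 697.674ms @ 3/2 + 1395.349ms (3)
3. 2093.023ms @ 9/2 + 697.674ms (3/2)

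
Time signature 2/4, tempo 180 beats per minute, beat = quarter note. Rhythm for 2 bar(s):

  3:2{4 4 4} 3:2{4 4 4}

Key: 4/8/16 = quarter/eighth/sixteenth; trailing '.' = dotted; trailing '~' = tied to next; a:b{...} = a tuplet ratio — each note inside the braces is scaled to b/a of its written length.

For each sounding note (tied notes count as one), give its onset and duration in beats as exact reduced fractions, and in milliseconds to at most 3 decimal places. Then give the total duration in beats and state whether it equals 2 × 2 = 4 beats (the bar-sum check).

1) 0.0ms=0b +222.222ms=2/3b
2) 222.222ms=2/3b +222.222ms=2/3b
3) 444.444ms=4/3b +222.222ms=2/3b
4) 666.667ms=2b +222.222ms=2/3b
5) 888.889ms=8/3b +222.222ms=2/3b
6) 1111.111ms=10/3b +222.222ms=2/3b
Σ=4b of 4 (180bpm 2/4) — PASS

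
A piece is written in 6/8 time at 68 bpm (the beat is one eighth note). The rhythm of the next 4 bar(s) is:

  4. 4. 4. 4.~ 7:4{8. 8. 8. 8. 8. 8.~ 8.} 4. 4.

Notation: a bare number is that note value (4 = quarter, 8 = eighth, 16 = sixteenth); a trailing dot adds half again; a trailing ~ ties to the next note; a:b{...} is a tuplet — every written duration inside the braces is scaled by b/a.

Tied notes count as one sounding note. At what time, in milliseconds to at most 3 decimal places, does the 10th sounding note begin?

1. 0.0ms @ 0 + 2647.059ms (3)
2. 2647.059ms @ 3 + 2647.059ms (3)
3. 5294.118ms @ 6 + 2647.059ms (3)
4. 7941.176ms @ 9 + 3403.361ms (27/7)
5. 11344.538ms @ 90/7 + 756.303ms (6/7)
6. 12100.84ms @ 96/7 + 756.303ms (6/7)
7. 12857.143ms @ 102/7 + 756.303ms (6/7)
8. 13613.445ms @ 108/7 + 756.303ms (6/7)
9. 14369.748ms @ 114/7 + 1512.605ms (12/7)
10. 15882.353ms @ 18 + 2647.059ms (3)
11. 18529.412ms @ 21 + 2647.059ms (3)

note 10 onset = 18b = 15882.353ms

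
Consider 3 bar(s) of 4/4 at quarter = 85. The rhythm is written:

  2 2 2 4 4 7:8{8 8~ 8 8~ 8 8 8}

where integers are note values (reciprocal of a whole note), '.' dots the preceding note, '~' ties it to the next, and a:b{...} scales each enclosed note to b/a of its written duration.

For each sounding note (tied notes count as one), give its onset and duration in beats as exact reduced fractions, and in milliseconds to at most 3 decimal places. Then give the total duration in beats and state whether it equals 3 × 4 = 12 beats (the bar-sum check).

1) 0.0ms=0b +1411.765ms=2b
2) 1411.765ms=2b +1411.765ms=2b
3) 2823.529ms=4b +1411.765ms=2b
4) 4235.294ms=6b +705.882ms=1b
5) 4941.176ms=7b +705.882ms=1b
6) 5647.059ms=8b +403.361ms=4/7b
7) 6050.42ms=60/7b +806.723ms=8/7b
8) 6857.143ms=68/7b +806.723ms=8/7b
9) 7663.866ms=76/7b +403.361ms=4/7b
10) 8067.227ms=80/7b +403.361ms=4/7b
Σ=12b of 12 (85bpm 4/4) — PASS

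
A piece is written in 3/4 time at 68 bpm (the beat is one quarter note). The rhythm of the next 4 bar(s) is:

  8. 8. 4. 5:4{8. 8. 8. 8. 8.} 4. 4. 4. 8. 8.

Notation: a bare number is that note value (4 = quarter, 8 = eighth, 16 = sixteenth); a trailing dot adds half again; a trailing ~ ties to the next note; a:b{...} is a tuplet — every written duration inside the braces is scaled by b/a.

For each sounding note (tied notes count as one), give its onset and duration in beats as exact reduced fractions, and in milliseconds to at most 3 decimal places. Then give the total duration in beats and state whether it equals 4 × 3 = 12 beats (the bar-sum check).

1) 0.0ms=0b +661.765ms=3/4b
2) 661.765ms=3/4b +661.765ms=3/4b
3) 1323.529ms=3/2b +1323.529ms=3/2b
4) 2647.059ms=3b +529.412ms=3/5b
5) 3176.471ms=18/5b +529.412ms=3/5b
6) 3705.882ms=21/5b +529.412ms=3/5b
7) 4235.294ms=24/5b +529.412ms=3/5b
8) 4764.706ms=27/5b +529.412ms=3/5b
9) 5294.118ms=6b +1323.529ms=3/2b
10) 6617.647ms=15/2b +1323.529ms=3/2b
11) 7941.176ms=9b +1323.529ms=3/2b
12) 9264.706ms=21/2b +661.765ms=3/4b
13) 9926.471ms=45/4b +661.765ms=3/4b
Σ=12b of 12 (68bpm 3/4) — PASS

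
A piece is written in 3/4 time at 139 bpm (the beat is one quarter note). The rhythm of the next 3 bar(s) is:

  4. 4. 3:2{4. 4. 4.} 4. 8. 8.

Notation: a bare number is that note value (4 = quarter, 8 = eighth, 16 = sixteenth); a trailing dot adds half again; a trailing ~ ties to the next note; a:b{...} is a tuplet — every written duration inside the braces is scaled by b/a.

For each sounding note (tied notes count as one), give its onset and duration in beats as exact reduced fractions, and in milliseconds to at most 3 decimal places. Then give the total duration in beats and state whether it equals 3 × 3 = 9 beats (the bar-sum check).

1) 0.0ms=0b +647.482ms=3/2b
2) 647.482ms=3/2b +647.482ms=3/2b
3) 1294.964ms=3b +431.655ms=1b
4) 1726.619ms=4b +431.655ms=1b
5) 2158.273ms=5b +431.655ms=1b
6) 2589.928ms=6b +647.482ms=3/2b
7) 3237.41ms=15/2b +323.741ms=3/4b
8) 3561.151ms=33/4b +323.741ms=3/4b
Σ=9b of 9 (139bpm 3/4) — PASS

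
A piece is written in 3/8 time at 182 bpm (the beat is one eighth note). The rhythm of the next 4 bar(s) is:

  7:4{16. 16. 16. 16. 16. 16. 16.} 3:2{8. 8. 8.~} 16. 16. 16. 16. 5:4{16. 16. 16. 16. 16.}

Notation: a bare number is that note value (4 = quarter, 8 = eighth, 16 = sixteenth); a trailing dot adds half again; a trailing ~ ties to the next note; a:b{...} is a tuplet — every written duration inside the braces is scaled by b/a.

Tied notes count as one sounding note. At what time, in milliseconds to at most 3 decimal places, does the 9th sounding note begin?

1. 0.0ms @ 0 + 141.287ms (3/7)
2. 141.287ms @ 3/7 + 141.287ms (3/7)
3. 282.575ms @ 6/7 + 141.287ms (3/7)
4. 423.862ms @ 9/7 + 141.287ms (3/7)
5. 565.149ms @ 12/7 + 141.287ms (3/7)
6. 706.436ms @ 15/7 + 141.287ms (3/7)
7. 847.724ms @ 18/7 + 141.287ms (3/7)
8. 989.011ms @ 3 + 329.67ms (1)
9. 1318.681ms @ 4 + 329.67ms (1)
10. 1648.352ms @ 5 + 576.923ms (7/4)
11. 2225.275ms @ 27/4 + 247.253ms (3/4)
12. 2472.527ms @ 15/2 + 247.253ms (3/4)
13. 2719.78ms @ 33/4 + 247.253ms (3/4)
14. 2967.033ms @ 9 + 197.802ms (3/5)
15. 3164.835ms @ 48/5 + 197.802ms (3/5)
16. 3362.637ms @ 51/5 + 197.802ms (3/5)
17. 3560.44ms @ 54/5 + 197.802ms (3/5)
18. 3758.242ms @ 57/5 + 197.802ms (3/5)

note 9 onset = 4b = 1318.681ms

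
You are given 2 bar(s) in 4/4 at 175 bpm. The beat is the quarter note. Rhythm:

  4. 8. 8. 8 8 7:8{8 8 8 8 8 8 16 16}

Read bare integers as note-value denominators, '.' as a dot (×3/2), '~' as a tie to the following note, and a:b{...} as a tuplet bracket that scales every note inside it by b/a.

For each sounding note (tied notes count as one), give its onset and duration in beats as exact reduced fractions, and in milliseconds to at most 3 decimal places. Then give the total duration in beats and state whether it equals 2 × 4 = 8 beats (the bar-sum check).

1) 0.0ms=0b +514.286ms=3/2b
2) 514.286ms=3/2b +257.143ms=3/4b
3) 771.429ms=9/4b +257.143ms=3/4b
4) 1028.571ms=3b +171.429ms=1/2b
5) 1200.0ms=7/2b +171.429ms=1/2b
6) 1371.429ms=4b +195.918ms=4/7b
7) 1567.347ms=32/7b +195.918ms=4/7b
8) 1763.265ms=36/7b +195.918ms=4/7b
9) 1959.184ms=40/7b +195.918ms=4/7b
10) 2155.102ms=44/7b +195.918ms=4/7b
11) 2351.02ms=48/7b +195.918ms=4/7b
12) 2546.939ms=52/7b +97.959ms=2/7b
13) 2644.898ms=54/7b +97.959ms=2/7b
Σ=8b of 8 (175bpm 4/4) — PASS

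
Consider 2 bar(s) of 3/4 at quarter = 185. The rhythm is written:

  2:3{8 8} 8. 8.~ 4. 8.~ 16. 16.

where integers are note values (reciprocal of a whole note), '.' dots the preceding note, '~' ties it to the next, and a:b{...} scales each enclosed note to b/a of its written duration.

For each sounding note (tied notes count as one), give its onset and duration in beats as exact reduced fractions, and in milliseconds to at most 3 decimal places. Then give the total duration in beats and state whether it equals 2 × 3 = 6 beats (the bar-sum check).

1) 0.0ms=0b +243.243ms=3/4b
2) 243.243ms=3/4b +243.243ms=3/4b
3) 486.486ms=3/2b +243.243ms=3/4b
4) 729.73ms=9/4b +729.73ms=9/4b
5) 1459.459ms=9/2b +364.865ms=9/8b
6) 1824.324ms=45/8b +121.622ms=3/8b
Σ=6b of 6 (185bpm 3/4) — PASS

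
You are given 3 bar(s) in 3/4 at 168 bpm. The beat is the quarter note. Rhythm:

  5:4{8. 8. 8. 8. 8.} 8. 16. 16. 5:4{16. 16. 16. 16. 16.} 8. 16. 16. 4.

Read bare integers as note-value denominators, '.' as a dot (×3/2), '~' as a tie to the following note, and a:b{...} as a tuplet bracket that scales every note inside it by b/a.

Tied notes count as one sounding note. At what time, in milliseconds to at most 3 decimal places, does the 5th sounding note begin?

1. 0.0ms @ 0 + 214.286ms (3/5)
2. 214.286ms @ 3/5 + 214.286ms (3/5)
3. 428.571ms @ 6/5 + 214.286ms (3/5)
4. 642.857ms @ 9/5 + 214.286ms (3/5)
5. 857.143ms @ 12/5 + 214.286ms (3/5)
6. 1071.429ms @ 3 + 267.857ms (3/4)
7. 1339.286ms @ 15/4 + 133.929ms (3/8)
8. 1473.214ms @ 33/8 + 133.929ms (3/8)
9. 1607.143ms @ 9/2 + 107.143ms (3/10)
10. 1714.286ms @ 24/5 + 107.143ms (3/10)
11. 1821.429ms @ 51/10 + 107.143ms (3/10)
12. 1928.571ms @ 27/5 + 107.143ms (3/10)
13. 2035.714ms @ 57/10 + 107.143ms (3/10)
14. 2142.857ms @ 6 + 267.857ms (3/4)
15. 2410.714ms @ 27/4 + 133.929ms (3/8)
16. 2544.643ms @ 57/8 + 133.929ms (3/8)
17. 2678.571ms @ 15/2 + 535.714ms (3/2)

note 5 onset = 12/5b = 857.143ms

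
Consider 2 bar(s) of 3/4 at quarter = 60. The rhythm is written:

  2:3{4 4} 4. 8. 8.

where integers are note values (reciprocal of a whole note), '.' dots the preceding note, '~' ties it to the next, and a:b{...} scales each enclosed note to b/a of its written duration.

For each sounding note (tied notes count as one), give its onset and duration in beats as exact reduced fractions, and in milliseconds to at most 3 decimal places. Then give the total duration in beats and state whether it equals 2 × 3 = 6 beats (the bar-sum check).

1) 0.0ms=0b +1500.0ms=3/2b
2) 1500.0ms=3/2b +1500.0ms=3/2b
3) 3000.0ms=3b +1500.0ms=3/2b
4) 4500.0ms=9/2b +750.0ms=3/4b
5) 5250.0ms=21/4b +750.0ms=3/4b
Σ=6b of 6 (60bpm 3/4) — PASS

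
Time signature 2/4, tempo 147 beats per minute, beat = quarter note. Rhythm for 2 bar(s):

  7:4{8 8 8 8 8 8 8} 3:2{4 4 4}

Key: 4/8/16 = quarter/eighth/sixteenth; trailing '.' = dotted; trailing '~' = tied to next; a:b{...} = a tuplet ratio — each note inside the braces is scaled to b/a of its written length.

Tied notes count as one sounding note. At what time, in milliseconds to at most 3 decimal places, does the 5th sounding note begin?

note 5 onset = 8/7b = 466.472ms

1. 0.0ms @ 0 + 116.618ms (2/7)
2. 116.618ms @ 2/7 + 116.618ms (2/7)
3. 233.236ms @ 4/7 + 116.618ms (2/7)
4. 349.854ms @ 6/7 + 116.618ms (2/7)
5. 466.472ms @ 8/7 + 116.618ms (2/7)
6. 583.09ms @ 10/7 + 116.618ms (2/7)
7. 699.708ms @ 12/7 + 116.618ms (2/7)
8. 816.327ms @ 2 + 272.109ms (2/3)
9. 1088.435ms @ 8/3 + 272.109ms (2/3)
10. 1360.544ms @ 10/3 + 272.109ms (2/3)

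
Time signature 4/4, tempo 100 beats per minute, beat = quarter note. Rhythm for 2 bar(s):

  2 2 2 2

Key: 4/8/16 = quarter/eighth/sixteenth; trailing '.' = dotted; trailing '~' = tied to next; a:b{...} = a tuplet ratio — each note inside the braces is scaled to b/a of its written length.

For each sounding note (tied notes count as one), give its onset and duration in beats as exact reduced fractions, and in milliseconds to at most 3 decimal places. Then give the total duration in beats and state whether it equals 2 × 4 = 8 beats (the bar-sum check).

1) 0.0ms=0b +1200.0ms=2b
2) 1200.0ms=2b +1200.0ms=2b
3) 2400.0ms=4b +1200.0ms=2b
4) 3600.0ms=6b +1200.0ms=2b
Σ=8b of 8 (100bpm 4/4) — PASS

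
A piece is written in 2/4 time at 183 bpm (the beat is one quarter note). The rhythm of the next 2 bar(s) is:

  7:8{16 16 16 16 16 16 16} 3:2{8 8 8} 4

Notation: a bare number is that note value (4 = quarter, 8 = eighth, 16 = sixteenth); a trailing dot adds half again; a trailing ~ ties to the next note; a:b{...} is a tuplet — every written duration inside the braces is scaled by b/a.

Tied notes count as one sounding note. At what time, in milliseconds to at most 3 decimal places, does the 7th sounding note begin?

note 7 onset = 12/7b = 562.061ms

1. 0.0ms @ 0 + 93.677ms (2/7)
2. 93.677ms @ 2/7 + 93.677ms (2/7)
3. 187.354ms @ 4/7 + 93.677ms (2/7)
4. 281.03ms @ 6/7 + 93.677ms (2/7)
5. 374.707ms @ 8/7 + 93.677ms (2/7)
6. 468.384ms @ 10/7 + 93.677ms (2/7)
7. 562.061ms @ 12/7 + 93.677ms (2/7)
8. 655.738ms @ 2 + 109.29ms (1/3)
9. 765.027ms @ 7/3 + 109.29ms (1/3)
10. 874.317ms @ 8/3 + 109.29ms (1/3)
11. 983.607ms @ 3 + 327.869ms (1)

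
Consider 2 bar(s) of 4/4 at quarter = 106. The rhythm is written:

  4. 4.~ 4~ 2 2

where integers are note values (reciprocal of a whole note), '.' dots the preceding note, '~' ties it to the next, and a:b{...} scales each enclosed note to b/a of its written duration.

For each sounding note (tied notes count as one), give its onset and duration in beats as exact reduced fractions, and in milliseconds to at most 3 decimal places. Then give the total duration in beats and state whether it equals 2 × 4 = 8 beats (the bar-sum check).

1) 0.0ms=0b +849.057ms=3/2b
2) 849.057ms=3/2b +2547.17ms=9/2b
3) 3396.226ms=6b +1132.075ms=2b
Σ=8b of 8 (106bpm 4/4) — PASS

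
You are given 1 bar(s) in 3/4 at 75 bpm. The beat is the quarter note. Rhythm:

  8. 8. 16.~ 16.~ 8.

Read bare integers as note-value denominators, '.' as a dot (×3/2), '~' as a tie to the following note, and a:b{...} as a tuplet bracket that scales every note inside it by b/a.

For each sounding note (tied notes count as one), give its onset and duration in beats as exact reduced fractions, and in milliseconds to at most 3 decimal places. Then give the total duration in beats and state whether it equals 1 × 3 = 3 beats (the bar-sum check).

1) 0.0ms=0b +600.0ms=3/4b
2) 600.0ms=3/4b +600.0ms=3/4b
3) 1200.0ms=3/2b +1200.0ms=3/2b
Σ=3b of 3 (75bpm 3/4) — PASS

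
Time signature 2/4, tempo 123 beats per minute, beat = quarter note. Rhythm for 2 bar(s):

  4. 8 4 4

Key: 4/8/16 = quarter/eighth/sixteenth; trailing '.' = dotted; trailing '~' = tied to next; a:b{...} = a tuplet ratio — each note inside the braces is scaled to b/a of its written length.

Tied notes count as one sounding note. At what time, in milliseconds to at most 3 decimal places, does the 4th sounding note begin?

note 4 onset = 3b = 1463.415ms

1. 0.0ms @ 0 + 731.707ms (3/2)
2. 731.707ms @ 3/2 + 243.902ms (1/2)
3. 975.61ms @ 2 + 487.805ms (1)
4. 1463.415ms @ 3 + 487.805ms (1)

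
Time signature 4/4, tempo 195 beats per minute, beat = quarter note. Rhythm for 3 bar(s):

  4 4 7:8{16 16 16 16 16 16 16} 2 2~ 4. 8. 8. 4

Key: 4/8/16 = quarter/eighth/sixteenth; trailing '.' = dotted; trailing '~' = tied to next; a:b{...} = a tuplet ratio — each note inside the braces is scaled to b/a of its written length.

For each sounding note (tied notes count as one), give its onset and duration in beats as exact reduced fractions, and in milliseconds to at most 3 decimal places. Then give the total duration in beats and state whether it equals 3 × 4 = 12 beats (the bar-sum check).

1) 0.0ms=0b +307.692ms=1b
2) 307.692ms=1b +307.692ms=1b
3) 615.385ms=2b +87.912ms=2/7b
4) 703.297ms=16/7b +87.912ms=2/7b
5) 791.209ms=18/7b +87.912ms=2/7b
6) 879.121ms=20/7b +87.912ms=2/7b
7) 967.033ms=22/7b +87.912ms=2/7b
8) 1054.945ms=24/7b +87.912ms=2/7b
9) 1142.857ms=26/7b +87.912ms=2/7b
10) 1230.769ms=4b +615.385ms=2b
11) 1846.154ms=6b +1076.923ms=7/2b
12) 2923.077ms=19/2b +230.769ms=3/4b
13) 3153.846ms=41/4b +230.769ms=3/4b
14) 3384.615ms=11b +307.692ms=1b
Σ=12b of 12 (195bpm 4/4) — PASS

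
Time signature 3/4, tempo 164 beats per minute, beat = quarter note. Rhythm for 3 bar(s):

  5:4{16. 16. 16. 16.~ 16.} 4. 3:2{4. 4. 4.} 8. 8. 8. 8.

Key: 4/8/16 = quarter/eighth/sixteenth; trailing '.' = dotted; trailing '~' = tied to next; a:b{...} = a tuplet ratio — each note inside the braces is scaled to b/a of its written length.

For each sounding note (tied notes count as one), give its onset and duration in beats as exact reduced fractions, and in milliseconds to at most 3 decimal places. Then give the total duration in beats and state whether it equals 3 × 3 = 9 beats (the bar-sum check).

1) 0.0ms=0b +109.756ms=3/10b
2) 109.756ms=3/10b +109.756ms=3/10b
3) 219.512ms=3/5b +109.756ms=3/10b
4) 329.268ms=9/10b +219.512ms=3/5b
5) 548.78ms=3/2b +548.78ms=3/2b
6) 1097.561ms=3b +365.854ms=1b
7) 1463.415ms=4b +365.854ms=1b
8) 1829.268ms=5b +365.854ms=1b
9) 2195.122ms=6b +274.39ms=3/4b
10) 2469.512ms=27/4b +274.39ms=3/4b
11) 2743.902ms=15/2b +274.39ms=3/4b
12) 3018.293ms=33/4b +274.39ms=3/4b
Σ=9b of 9 (164bpm 3/4) — PASS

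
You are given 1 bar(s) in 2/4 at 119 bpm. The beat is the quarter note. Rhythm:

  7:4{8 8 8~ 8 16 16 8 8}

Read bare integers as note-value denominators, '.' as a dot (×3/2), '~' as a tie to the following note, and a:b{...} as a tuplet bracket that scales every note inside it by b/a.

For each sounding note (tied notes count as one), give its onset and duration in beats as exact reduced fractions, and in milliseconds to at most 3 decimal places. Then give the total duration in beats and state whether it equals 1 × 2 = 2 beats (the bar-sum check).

1) 0.0ms=0b +144.058ms=2/7b
2) 144.058ms=2/7b +144.058ms=2/7b
3) 288.115ms=4/7b +288.115ms=4/7b
4) 576.23ms=8/7b +72.029ms=1/7b
5) 648.259ms=9/7b +72.029ms=1/7b
6) 720.288ms=10/7b +144.058ms=2/7b
7) 864.346ms=12/7b +144.058ms=2/7b
Σ=2b of 2 (119bpm 2/4) — PASS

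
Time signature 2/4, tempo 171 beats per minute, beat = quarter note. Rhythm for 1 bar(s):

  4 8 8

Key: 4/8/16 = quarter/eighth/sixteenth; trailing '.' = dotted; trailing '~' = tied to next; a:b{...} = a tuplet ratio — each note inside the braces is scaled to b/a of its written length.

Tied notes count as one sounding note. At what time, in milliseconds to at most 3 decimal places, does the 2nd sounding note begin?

1. 0.0ms @ 0 + 350.877ms (1)
2. 350.877ms @ 1 + 175.439ms (1/2)
3. 526.316ms @ 3/2 + 175.439ms (1/2)

note 2 onset = 1b = 350.877ms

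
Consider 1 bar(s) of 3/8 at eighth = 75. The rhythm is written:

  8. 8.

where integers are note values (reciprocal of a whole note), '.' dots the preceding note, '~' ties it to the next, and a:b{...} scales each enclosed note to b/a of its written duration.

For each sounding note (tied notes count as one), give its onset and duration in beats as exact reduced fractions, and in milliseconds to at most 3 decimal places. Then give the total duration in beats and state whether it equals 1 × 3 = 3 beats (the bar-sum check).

1) 0.0ms=0b +1200.0ms=3/2b
2) 1200.0ms=3/2b +1200.0ms=3/2b
Σ=3b of 3 (75bpm 3/8) — PASS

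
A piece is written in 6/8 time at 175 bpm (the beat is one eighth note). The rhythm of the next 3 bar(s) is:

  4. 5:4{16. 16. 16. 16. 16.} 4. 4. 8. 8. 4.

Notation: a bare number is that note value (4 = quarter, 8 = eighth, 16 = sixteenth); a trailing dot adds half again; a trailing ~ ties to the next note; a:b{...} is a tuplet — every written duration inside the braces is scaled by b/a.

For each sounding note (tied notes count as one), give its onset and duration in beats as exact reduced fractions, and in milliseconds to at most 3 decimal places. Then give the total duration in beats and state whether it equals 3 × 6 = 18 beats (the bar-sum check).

1) 0.0ms=0b +1028.571ms=3b
2) 1028.571ms=3b +205.714ms=3/5b
3) 1234.286ms=18/5b +205.714ms=3/5b
4) 1440.0ms=21/5b +205.714ms=3/5b
5) 1645.714ms=24/5b +205.714ms=3/5b
6) 1851.429ms=27/5b +205.714ms=3/5b
7) 2057.143ms=6b +1028.571ms=3b
8) 3085.714ms=9b +1028.571ms=3b
9) 4114.286ms=12b +514.286ms=3/2b
10) 4628.571ms=27/2b +514.286ms=3/2b
11) 5142.857ms=15b +1028.571ms=3b
Σ=18b of 18 (175bpm 6/8) — PASS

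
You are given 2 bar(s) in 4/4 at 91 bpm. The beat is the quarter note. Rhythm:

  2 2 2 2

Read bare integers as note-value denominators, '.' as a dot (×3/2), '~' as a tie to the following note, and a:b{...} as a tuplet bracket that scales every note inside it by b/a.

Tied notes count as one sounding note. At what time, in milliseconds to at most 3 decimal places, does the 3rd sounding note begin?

note 3 onset = 4b = 2637.363ms

1. 0.0ms @ 0 + 1318.681ms (2)
2. 1318.681ms @ 2 + 1318.681ms (2)
3. 2637.363ms @ 4 + 1318.681ms (2)
4. 3956.044ms @ 6 + 1318.681ms (2)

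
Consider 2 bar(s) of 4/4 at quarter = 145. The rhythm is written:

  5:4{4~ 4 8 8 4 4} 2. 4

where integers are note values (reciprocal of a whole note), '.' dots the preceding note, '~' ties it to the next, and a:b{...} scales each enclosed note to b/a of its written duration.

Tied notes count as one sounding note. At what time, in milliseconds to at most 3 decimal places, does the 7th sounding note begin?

note 7 onset = 7b = 2896.552ms

1. 0.0ms @ 0 + 662.069ms (8/5)
2. 662.069ms @ 8/5 + 165.517ms (2/5)
3. 827.586ms @ 2 + 165.517ms (2/5)
4. 993.103ms @ 12/5 + 331.034ms (4/5)
5. 1324.138ms @ 16/5 + 331.034ms (4/5)
6. 1655.172ms @ 4 + 1241.379ms (3)
7. 2896.552ms @ 7 + 413.793ms (1)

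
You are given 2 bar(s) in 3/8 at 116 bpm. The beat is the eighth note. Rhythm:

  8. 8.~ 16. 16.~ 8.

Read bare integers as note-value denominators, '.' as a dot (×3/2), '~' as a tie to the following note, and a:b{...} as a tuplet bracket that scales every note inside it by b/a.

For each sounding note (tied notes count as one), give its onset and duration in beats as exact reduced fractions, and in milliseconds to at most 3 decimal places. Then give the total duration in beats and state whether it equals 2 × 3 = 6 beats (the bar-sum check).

1) 0.0ms=0b +775.862ms=3/2b
2) 775.862ms=3/2b +1163.793ms=9/4b
3) 1939.655ms=15/4b +1163.793ms=9/4b
Σ=6b of 6 (116bpm 3/8) — PASS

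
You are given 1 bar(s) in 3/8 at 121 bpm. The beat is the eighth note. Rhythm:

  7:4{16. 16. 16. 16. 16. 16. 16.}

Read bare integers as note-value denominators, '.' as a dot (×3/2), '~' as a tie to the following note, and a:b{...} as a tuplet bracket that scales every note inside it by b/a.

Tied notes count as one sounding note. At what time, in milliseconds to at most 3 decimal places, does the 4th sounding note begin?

1. 0.0ms @ 0 + 212.515ms (3/7)
2. 212.515ms @ 3/7 + 212.515ms (3/7)
3. 425.03ms @ 6/7 + 212.515ms (3/7)
4. 637.544ms @ 9/7 + 212.515ms (3/7)
5. 850.059ms @ 12/7 + 212.515ms (3/7)
6. 1062.574ms @ 15/7 + 212.515ms (3/7)
7. 1275.089ms @ 18/7 + 212.515ms (3/7)

note 4 onset = 9/7b = 637.544ms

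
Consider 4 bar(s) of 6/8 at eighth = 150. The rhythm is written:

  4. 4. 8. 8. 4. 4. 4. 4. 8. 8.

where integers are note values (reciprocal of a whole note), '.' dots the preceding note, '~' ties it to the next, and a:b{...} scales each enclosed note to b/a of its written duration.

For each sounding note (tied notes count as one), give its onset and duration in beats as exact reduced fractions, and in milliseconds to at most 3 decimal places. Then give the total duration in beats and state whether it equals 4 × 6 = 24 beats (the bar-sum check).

1) 0.0ms=0b +1200.0ms=3b
2) 1200.0ms=3b +1200.0ms=3b
3) 2400.0ms=6b +600.0ms=3/2b
4) 3000.0ms=15/2b +600.0ms=3/2b
5) 3600.0ms=9b +1200.0ms=3b
6) 4800.0ms=12b +1200.0ms=3b
7) 6000.0ms=15b +1200.0ms=3b
8) 7200.0ms=18b +1200.0ms=3b
9) 8400.0ms=21b +600.0ms=3/2b
10) 9000.0ms=45/2b +600.0ms=3/2b
Σ=24b of 24 (150bpm 6/8) — PASS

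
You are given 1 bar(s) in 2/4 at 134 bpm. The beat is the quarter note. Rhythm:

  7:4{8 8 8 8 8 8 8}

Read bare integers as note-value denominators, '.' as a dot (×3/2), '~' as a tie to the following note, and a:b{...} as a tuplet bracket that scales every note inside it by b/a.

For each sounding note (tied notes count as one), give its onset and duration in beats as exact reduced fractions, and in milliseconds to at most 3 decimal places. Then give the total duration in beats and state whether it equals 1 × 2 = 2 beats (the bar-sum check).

1) 0.0ms=0b +127.932ms=2/7b
2) 127.932ms=2/7b +127.932ms=2/7b
3) 255.864ms=4/7b +127.932ms=2/7b
4) 383.795ms=6/7b +127.932ms=2/7b
5) 511.727ms=8/7b +127.932ms=2/7b
6) 639.659ms=10/7b +127.932ms=2/7b
7) 767.591ms=12/7b +127.932ms=2/7b
Σ=2b of 2 (134bpm 2/4) — PASS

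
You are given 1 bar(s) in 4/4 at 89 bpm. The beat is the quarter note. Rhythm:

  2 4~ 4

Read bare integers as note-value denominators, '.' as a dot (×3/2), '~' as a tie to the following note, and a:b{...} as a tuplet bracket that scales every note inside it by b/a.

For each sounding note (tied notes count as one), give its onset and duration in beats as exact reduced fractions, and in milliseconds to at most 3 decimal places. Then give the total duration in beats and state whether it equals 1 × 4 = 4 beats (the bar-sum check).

1) 0.0ms=0b +1348.315ms=2b
2) 1348.315ms=2b +1348.315ms=2b
Σ=4b of 4 (89bpm 4/4) — PASS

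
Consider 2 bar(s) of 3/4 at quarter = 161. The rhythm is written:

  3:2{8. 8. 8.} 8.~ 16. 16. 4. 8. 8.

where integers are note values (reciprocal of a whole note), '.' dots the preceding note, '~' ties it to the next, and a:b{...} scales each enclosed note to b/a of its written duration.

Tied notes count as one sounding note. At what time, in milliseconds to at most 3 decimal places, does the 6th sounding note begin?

1. 0.0ms @ 0 + 186.335ms (1/2)
2. 186.335ms @ 1/2 + 186.335ms (1/2)
3. 372.671ms @ 1 + 186.335ms (1/2)
4. 559.006ms @ 3/2 + 419.255ms (9/8)
5. 978.261ms @ 21/8 + 139.752ms (3/8)
6. 1118.012ms @ 3 + 559.006ms (3/2)
7. 1677.019ms @ 9/2 + 279.503ms (3/4)
8. 1956.522ms @ 21/4 + 279.503ms (3/4)

note 6 onset = 3b = 1118.012ms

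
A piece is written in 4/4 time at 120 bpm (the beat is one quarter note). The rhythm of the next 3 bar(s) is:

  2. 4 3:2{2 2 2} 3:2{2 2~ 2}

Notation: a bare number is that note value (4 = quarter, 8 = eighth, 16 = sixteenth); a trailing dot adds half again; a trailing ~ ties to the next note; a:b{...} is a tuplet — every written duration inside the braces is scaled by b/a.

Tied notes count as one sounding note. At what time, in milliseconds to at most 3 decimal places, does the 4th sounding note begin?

1. 0.0ms @ 0 + 1500.0ms (3)
2. 1500.0ms @ 3 + 500.0ms (1)
3. 2000.0ms @ 4 + 666.667ms (4/3)
4. 2666.667ms @ 16/3 + 666.667ms (4/3)
5. 3333.333ms @ 20/3 + 666.667ms (4/3)
6. 4000.0ms @ 8 + 666.667ms (4/3)
7. 4666.667ms @ 28/3 + 1333.333ms (8/3)

note 4 onset = 16/3b = 2666.667ms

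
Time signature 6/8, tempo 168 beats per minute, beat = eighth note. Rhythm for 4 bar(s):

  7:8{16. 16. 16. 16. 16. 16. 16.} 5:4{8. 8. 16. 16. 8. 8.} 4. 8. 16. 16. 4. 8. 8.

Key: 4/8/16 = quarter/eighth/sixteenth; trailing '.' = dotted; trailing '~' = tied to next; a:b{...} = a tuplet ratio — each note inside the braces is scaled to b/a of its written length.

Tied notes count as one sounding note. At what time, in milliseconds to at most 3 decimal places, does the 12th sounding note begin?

note 12 onset = 48/5b = 3428.571ms

1. 0.0ms @ 0 + 306.122ms (6/7)
2. 306.122ms @ 6/7 + 306.122ms (6/7)
3. 612.245ms @ 12/7 + 306.122ms (6/7)
4. 918.367ms @ 18/7 + 306.122ms (6/7)
5. 1224.49ms @ 24/7 + 306.122ms (6/7)
6. 1530.612ms @ 30/7 + 306.122ms (6/7)
7. 1836.735ms @ 36/7 + 306.122ms (6/7)
8. 2142.857ms @ 6 + 428.571ms (6/5)
9. 2571.429ms @ 36/5 + 428.571ms (6/5)
10. 3000.0ms @ 42/5 + 214.286ms (3/5)
11. 3214.286ms @ 9 + 214.286ms (3/5)
12. 3428.571ms @ 48/5 + 428.571ms (6/5)
13. 3857.143ms @ 54/5 + 428.571ms (6/5)
14. 4285.714ms @ 12 + 1071.429ms (3)
15. 5357.143ms @ 15 + 535.714ms (3/2)
16. 5892.857ms @ 33/2 + 267.857ms (3/4)
17. 6160.714ms @ 69/4 + 267.857ms (3/4)
18. 6428.571ms @ 18 + 1071.429ms (3)
19. 7500.0ms @ 21 + 535.714ms (3/2)
20. 8035.714ms @ 45/2 + 535.714ms (3/2)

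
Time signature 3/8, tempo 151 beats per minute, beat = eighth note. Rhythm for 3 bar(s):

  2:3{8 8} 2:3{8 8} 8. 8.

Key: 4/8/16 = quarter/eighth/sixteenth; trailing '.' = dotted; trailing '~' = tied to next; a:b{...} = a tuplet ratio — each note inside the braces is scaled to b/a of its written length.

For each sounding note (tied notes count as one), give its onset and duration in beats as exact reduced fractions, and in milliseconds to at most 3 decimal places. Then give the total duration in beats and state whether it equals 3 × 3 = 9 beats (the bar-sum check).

1) 0.0ms=0b +596.026ms=3/2b
2) 596.026ms=3/2b +596.026ms=3/2b
3) 1192.053ms=3b +596.026ms=3/2b
4) 1788.079ms=9/2b +596.026ms=3/2b
5) 2384.106ms=6b +596.026ms=3/2b
6) 2980.132ms=15/2b +596.026ms=3/2b
Σ=9b of 9 (151bpm 3/8) — PASS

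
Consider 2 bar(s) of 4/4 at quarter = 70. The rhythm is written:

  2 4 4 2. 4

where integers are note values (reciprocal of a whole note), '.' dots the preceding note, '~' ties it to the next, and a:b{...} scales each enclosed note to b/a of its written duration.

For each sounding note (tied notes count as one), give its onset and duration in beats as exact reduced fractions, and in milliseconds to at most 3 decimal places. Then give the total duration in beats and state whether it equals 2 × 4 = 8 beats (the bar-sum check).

1) 0.0ms=0b +1714.286ms=2b
2) 1714.286ms=2b +857.143ms=1b
3) 2571.429ms=3b +857.143ms=1b
4) 3428.571ms=4b +2571.429ms=3b
5) 6000.0ms=7b +857.143ms=1b
Σ=8b of 8 (70bpm 4/4) — PASS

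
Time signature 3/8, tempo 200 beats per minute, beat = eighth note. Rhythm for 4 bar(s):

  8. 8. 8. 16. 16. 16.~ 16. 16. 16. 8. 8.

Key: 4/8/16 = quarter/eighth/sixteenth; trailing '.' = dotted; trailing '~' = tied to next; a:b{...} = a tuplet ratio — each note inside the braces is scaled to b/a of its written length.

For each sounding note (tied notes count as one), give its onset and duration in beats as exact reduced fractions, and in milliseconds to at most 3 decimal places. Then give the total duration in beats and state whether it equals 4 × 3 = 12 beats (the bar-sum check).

1) 0.0ms=0b +450.0ms=3/2b
2) 450.0ms=3/2b +450.0ms=3/2b
3) 900.0ms=3b +450.0ms=3/2b
4) 1350.0ms=9/2b +225.0ms=3/4b
5) 1575.0ms=21/4b +225.0ms=3/4b
6) 1800.0ms=6b +450.0ms=3/2b
7) 2250.0ms=15/2b +225.0ms=3/4b
8) 2475.0ms=33/4b +225.0ms=3/4b
9) 2700.0ms=9b +450.0ms=3/2b
10) 3150.0ms=21/2b +450.0ms=3/2b
Σ=12b of 12 (200bpm 3/8) — PASS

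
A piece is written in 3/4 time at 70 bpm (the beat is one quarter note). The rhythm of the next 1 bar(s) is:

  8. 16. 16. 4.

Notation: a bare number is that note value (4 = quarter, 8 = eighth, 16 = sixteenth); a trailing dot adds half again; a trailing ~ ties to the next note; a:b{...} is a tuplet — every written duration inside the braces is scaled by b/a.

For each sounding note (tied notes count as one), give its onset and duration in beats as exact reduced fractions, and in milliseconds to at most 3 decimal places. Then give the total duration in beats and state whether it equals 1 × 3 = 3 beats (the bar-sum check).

1) 0.0ms=0b +642.857ms=3/4b
2) 642.857ms=3/4b +321.429ms=3/8b
3) 964.286ms=9/8b +321.429ms=3/8b
4) 1285.714ms=3/2b +1285.714ms=3/2b
Σ=3b of 3 (70bpm 3/4) — PASS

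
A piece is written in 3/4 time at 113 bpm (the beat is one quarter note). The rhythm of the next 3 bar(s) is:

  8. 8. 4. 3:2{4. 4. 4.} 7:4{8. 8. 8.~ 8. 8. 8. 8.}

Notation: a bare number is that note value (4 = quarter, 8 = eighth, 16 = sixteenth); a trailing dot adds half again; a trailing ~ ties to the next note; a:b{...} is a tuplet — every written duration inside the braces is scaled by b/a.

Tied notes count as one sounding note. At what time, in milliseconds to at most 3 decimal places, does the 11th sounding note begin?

1. 0.0ms @ 0 + 398.23ms (3/4)
2. 398.23ms @ 3/4 + 398.23ms (3/4)
3. 796.46ms @ 3/2 + 796.46ms (3/2)
4. 1592.92ms @ 3 + 530.973ms (1)
5. 2123.894ms @ 4 + 530.973ms (1)
6. 2654.867ms @ 5 + 530.973ms (1)
7. 3185.841ms @ 6 + 227.56ms (3/7)
8. 3413.401ms @ 45/7 + 227.56ms (3/7)
9. 3640.961ms @ 48/7 + 455.12ms (6/7)
10. 4096.081ms @ 54/7 + 227.56ms (3/7)
11. 4323.641ms @ 57/7 + 227.56ms (3/7)
12. 4551.201ms @ 60/7 + 227.56ms (3/7)

note 11 onset = 57/7b = 4323.641ms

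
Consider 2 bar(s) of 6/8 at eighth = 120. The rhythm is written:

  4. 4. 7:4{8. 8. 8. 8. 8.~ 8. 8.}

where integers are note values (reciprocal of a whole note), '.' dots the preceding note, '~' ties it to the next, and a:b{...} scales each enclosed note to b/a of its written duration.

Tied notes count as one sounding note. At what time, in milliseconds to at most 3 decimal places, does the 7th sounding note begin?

note 7 onset = 66/7b = 4714.286ms

1. 0.0ms @ 0 + 1500.0ms (3)
2. 1500.0ms @ 3 + 1500.0ms (3)
3. 3000.0ms @ 6 + 428.571ms (6/7)
4. 3428.571ms @ 48/7 + 428.571ms (6/7)
5. 3857.143ms @ 54/7 + 428.571ms (6/7)
6. 4285.714ms @ 60/7 + 428.571ms (6/7)
7. 4714.286ms @ 66/7 + 857.143ms (12/7)
8. 5571.429ms @ 78/7 + 428.571ms (6/7)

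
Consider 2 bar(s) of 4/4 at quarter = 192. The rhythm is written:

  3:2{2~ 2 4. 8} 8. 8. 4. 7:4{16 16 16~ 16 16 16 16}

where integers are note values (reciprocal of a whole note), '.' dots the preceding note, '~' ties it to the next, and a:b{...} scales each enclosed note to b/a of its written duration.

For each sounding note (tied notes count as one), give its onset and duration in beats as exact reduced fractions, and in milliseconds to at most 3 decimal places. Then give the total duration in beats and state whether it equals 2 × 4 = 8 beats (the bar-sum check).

1) 0.0ms=0b +833.333ms=8/3b
2) 833.333ms=8/3b +312.5ms=1b
3) 1145.833ms=11/3b +104.167ms=1/3b
4) 1250.0ms=4b +234.375ms=3/4b
5) 1484.375ms=19/4b +234.375ms=3/4b
6) 1718.75ms=11/2b +468.75ms=3/2b
7) 2187.5ms=7b +44.643ms=1/7b
8) 2232.143ms=50/7b +44.643ms=1/7b
9) 2276.786ms=51/7b +89.286ms=2/7b
10) 2366.071ms=53/7b +44.643ms=1/7b
11) 2410.714ms=54/7b +44.643ms=1/7b
12) 2455.357ms=55/7b +44.643ms=1/7b
Σ=8b of 8 (192bpm 4/4) — PASS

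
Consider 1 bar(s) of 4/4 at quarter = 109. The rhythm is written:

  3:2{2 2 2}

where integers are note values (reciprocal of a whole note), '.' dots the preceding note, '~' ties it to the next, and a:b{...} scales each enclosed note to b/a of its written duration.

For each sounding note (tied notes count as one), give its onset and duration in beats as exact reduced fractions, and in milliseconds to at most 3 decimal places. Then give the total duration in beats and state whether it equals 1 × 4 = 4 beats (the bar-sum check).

1) 0.0ms=0b +733.945ms=4/3b
2) 733.945ms=4/3b +733.945ms=4/3b
3) 1467.89ms=8/3b +733.945ms=4/3b
Σ=4b of 4 (109bpm 4/4) — PASS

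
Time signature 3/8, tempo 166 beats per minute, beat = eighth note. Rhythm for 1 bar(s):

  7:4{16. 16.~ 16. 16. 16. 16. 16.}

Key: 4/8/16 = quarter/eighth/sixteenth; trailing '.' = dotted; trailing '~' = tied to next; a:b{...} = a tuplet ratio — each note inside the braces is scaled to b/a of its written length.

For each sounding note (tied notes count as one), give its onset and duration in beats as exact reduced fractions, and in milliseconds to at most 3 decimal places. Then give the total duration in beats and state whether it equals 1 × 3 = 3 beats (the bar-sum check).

1) 0.0ms=0b +154.905ms=3/7b
2) 154.905ms=3/7b +309.811ms=6/7b
3) 464.716ms=9/7b +154.905ms=3/7b
4) 619.621ms=12/7b +154.905ms=3/7b
5) 774.527ms=15/7b +154.905ms=3/7b
6) 929.432ms=18/7b +154.905ms=3/7b
Σ=3b of 3 (166bpm 3/8) — PASS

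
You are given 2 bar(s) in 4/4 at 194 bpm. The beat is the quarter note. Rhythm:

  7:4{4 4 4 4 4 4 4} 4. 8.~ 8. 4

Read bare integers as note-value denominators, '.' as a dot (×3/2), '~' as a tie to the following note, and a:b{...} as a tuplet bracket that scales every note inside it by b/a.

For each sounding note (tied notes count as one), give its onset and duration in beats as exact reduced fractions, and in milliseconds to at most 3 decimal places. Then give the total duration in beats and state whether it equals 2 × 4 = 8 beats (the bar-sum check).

1) 0.0ms=0b +176.73ms=4/7b
2) 176.73ms=4/7b +176.73ms=4/7b
3) 353.461ms=8/7b +176.73ms=4/7b
4) 530.191ms=12/7b +176.73ms=4/7b
5) 706.922ms=16/7b +176.73ms=4/7b
6) 883.652ms=20/7b +176.73ms=4/7b
7) 1060.383ms=24/7b +176.73ms=4/7b
8) 1237.113ms=4b +463.918ms=3/2b
9) 1701.031ms=11/2b +463.918ms=3/2b
10) 2164.948ms=7b +309.278ms=1b
Σ=8b of 8 (194bpm 4/4) — PASS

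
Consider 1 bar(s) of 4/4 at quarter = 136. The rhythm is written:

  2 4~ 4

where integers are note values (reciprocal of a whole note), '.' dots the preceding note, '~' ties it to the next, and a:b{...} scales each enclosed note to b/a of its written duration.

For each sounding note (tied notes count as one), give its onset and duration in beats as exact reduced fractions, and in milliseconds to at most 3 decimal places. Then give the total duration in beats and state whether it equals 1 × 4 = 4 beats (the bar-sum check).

1) 0.0ms=0b +882.353ms=2b
2) 882.353ms=2b +882.353ms=2b
Σ=4b of 4 (136bpm 4/4) — PASS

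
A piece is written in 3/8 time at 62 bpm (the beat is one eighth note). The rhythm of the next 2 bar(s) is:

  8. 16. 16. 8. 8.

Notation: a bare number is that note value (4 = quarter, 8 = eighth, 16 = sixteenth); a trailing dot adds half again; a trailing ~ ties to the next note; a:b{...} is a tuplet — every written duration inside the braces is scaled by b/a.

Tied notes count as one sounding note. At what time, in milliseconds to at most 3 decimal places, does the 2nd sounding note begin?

note 2 onset = 3/2b = 1451.613ms

1. 0.0ms @ 0 + 1451.613ms (3/2)
2. 1451.613ms @ 3/2 + 725.806ms (3/4)
3. 2177.419ms @ 9/4 + 725.806ms (3/4)
4. 2903.226ms @ 3 + 1451.613ms (3/2)
5. 4354.839ms @ 9/2 + 1451.613ms (3/2)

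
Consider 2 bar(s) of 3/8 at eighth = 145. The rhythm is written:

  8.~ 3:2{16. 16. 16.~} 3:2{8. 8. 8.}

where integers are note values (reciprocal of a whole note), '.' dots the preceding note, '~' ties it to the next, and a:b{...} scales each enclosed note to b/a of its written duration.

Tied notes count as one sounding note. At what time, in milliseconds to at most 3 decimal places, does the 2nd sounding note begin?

1. 0.0ms @ 0 + 827.586ms (2)
2. 827.586ms @ 2 + 206.897ms (1/2)
3. 1034.483ms @ 5/2 + 620.69ms (3/2)
4. 1655.172ms @ 4 + 413.793ms (1)
5. 2068.966ms @ 5 + 413.793ms (1)

note 2 onset = 2b = 827.586ms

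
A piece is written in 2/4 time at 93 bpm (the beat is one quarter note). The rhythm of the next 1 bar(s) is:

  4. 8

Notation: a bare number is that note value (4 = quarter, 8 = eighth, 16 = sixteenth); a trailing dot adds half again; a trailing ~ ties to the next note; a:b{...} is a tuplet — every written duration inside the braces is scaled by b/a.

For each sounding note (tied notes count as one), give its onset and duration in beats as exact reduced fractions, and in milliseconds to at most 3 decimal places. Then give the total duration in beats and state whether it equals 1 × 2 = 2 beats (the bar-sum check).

1) 0.0ms=0b +967.742ms=3/2b
2) 967.742ms=3/2b +322.581ms=1/2b
Σ=2b of 2 (93bpm 2/4) — PASS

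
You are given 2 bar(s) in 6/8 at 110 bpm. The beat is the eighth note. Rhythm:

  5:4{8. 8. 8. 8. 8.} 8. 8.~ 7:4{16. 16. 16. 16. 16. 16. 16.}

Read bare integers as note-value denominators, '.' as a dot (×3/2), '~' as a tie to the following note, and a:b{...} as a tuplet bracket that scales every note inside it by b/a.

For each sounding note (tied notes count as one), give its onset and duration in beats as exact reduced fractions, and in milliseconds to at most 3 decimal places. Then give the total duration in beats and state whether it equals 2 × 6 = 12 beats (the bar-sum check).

1) 0.0ms=0b +654.545ms=6/5b
2) 654.545ms=6/5b +654.545ms=6/5b
3) 1309.091ms=12/5b +654.545ms=6/5b
4) 1963.636ms=18/5b +654.545ms=6/5b
5) 2618.182ms=24/5b +654.545ms=6/5b
6) 3272.727ms=6b +818.182ms=3/2b
7) 4090.909ms=15/2b +1051.948ms=27/14b
8) 5142.857ms=66/7b +233.766ms=3/7b
9) 5376.623ms=69/7b +233.766ms=3/7b
10) 5610.39ms=72/7b +233.766ms=3/7b
11) 5844.156ms=75/7b +233.766ms=3/7b
12) 6077.922ms=78/7b +233.766ms=3/7b
13) 6311.688ms=81/7b +233.766ms=3/7b
Σ=12b of 12 (110bpm 6/8) — PASS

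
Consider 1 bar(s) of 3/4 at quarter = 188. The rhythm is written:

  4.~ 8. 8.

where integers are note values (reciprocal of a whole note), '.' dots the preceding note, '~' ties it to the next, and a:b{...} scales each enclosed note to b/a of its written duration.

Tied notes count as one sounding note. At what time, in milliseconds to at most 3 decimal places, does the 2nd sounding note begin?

1. 0.0ms @ 0 + 718.085ms (9/4)
2. 718.085ms @ 9/4 + 239.362ms (3/4)

note 2 onset = 9/4b = 718.085ms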